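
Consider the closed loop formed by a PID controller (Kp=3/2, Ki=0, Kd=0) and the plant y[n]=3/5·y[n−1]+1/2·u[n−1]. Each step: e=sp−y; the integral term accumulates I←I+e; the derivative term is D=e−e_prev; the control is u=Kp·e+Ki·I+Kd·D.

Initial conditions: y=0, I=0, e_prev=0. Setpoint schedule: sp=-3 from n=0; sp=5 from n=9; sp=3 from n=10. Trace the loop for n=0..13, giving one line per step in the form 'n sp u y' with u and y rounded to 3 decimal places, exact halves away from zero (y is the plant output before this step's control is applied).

(exact arithmetic carried between steps; '≈' marks a value shown rounded to 6 d.p. or computed from one; I and e_prev carry over from the previous line; the table rounds u and y to 3 d.p., halves away from zero)
n=0: y=0, sp=-3, e=sp−y=-3; I=-3, D=e−e_prev=-3; u=3/2·(-3)+0·(-3)+0·(-3)=-4.5; next y=3/5·0+1/2·(-4.5)=-2.25
n=1: y=-2.25, sp=-3, e=sp−y=-0.75; I=-3.75, D=e−e_prev=2.25; u=3/2·(-0.75)+0·(-3.75)+0·2.25=-1.125; next y=3/5·(-2.25)+1/2·(-1.125)=-1.9125
n=2: y=-1.9125, sp=-3, e=sp−y=-1.0875; I=-4.8375, D=e−e_prev=-0.3375; u=3/2·(-1.0875)+0·(-4.8375)+0·(-0.3375)=-1.63125; next y=3/5·(-1.9125)+1/2·(-1.63125)=-1.963125
n=3: y=-1.963125, sp=-3, e=sp−y=-1.036875; I=-5.874375, D=e−e_prev=0.050625; u=3/2·(-1.036875)+0·(-5.874375)+0·0.050625≈-1.555313; next y=3/5·(-1.963125)+1/2·(-1.555313)≈-1.955531
n=4: y≈-1.955531, sp=-3, e=sp−y≈-1.044469; I≈-6.918844, D=e−e_prev≈-0.007594; u=3/2·(-1.044469)+0·(-6.918844)+0·(-0.007594)≈-1.566703; next y=3/5·(-1.955531)+1/2·(-1.566703)≈-1.956670
n=5: y≈-1.956670, sp=-3, e=sp−y≈-1.043330; I≈-7.962173, D=e−e_prev≈0.001139; u=3/2·(-1.043330)+0·(-7.962173)+0·0.001139≈-1.564995; next y=3/5·(-1.956670)+1/2·(-1.564995)≈-1.956499
n=6: y≈-1.956499, sp=-3, e=sp−y≈-1.043501; I≈-9.005674, D=e−e_prev≈-0.000171; u=3/2·(-1.043501)+0·(-9.005674)+0·(-0.000171)≈-1.565251; next y=3/5·(-1.956499)+1/2·(-1.565251)≈-1.956525
n=7: y≈-1.956525, sp=-3, e=sp−y≈-1.043475; I≈-10.049149, D=e−e_prev≈0.000026; u=3/2·(-1.043475)+0·(-10.049149)+0·0.000026≈-1.565212; next y=3/5·(-1.956525)+1/2·(-1.565212)≈-1.956521
n=8: y≈-1.956521, sp=-3, e=sp−y≈-1.043479; I≈-11.092628, D=e−e_prev≈-0.000004; u=3/2·(-1.043479)+0·(-11.092628)+0·(-0.000004)≈-1.565218; next y=3/5·(-1.956521)+1/2·(-1.565218)≈-1.956522
n=9: y≈-1.956522, sp=5, e=sp−y≈6.956522; I≈-4.136106, D=e−e_prev≈8.000001; u=3/2·6.956522+0·(-4.136106)+0·8.000001≈10.434783; next y=3/5·(-1.956522)+1/2·10.434783≈4.043478
n=10: y≈4.043478, sp=3, e=sp−y≈-1.043478; I≈-5.179584, D=e−e_prev≈-8.000000; u=3/2·(-1.043478)+0·(-5.179584)+0·(-8.000000)≈-1.565217; next y=3/5·4.043478+1/2·(-1.565217)≈1.643478
n=11: y≈1.643478, sp=3, e=sp−y≈1.356522; I≈-3.823062, D=e−e_prev≈2.400000; u=3/2·1.356522+0·(-3.823062)+0·2.400000≈2.034783; next y=3/5·1.643478+1/2·2.034783≈2.003478
n=12: y≈2.003478, sp=3, e=sp−y≈0.996522; I≈-2.826541, D=e−e_prev≈-0.360000; u=3/2·0.996522+0·(-2.826541)+0·(-0.360000)≈1.494783; next y=3/5·2.003478+1/2·1.494783≈1.949478
n=13: y≈1.949478, sp=3, e=sp−y≈1.050522; I≈-1.776019, D=e−e_prev≈0.054000; u=3/2·1.050522+0·(-1.776019)+0·0.054000≈1.575783; next y=3/5·1.949478+1/2·1.575783≈1.957578

0 -3 -4.500 0.000
1 -3 -1.125 -2.250
2 -3 -1.631 -1.913
3 -3 -1.555 -1.963
4 -3 -1.567 -1.956
5 -3 -1.565 -1.957
6 -3 -1.565 -1.956
7 -3 -1.565 -1.957
8 -3 -1.565 -1.957
9 5 10.435 -1.957
10 3 -1.565 4.043
11 3 2.035 1.643
12 3 1.495 2.003
13 3 1.576 1.949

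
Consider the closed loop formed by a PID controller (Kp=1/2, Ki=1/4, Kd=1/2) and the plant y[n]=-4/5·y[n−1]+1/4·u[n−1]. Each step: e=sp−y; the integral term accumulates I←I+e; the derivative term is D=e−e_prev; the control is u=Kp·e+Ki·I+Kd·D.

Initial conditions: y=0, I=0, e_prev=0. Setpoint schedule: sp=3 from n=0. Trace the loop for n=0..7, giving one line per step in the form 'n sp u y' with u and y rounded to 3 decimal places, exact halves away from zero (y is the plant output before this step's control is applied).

(exact arithmetic carried between steps; '≈' marks a value shown rounded to 6 d.p. or computed from one; I and e_prev carry over from the previous line; the table rounds u and y to 3 d.p., halves away from zero)
n=0: y=0, sp=3, e=sp−y=3; I=3, D=e−e_prev=3; u=1/2·3+1/4·3+1/2·3=3.75; next y=-4/5·0+1/4·3.75=0.9375
n=1: y=0.9375, sp=3, e=sp−y=2.0625; I=5.0625, D=e−e_prev=-0.9375; u=1/2·2.0625+1/4·5.0625+1/2·(-0.9375)=1.828125; next y=-4/5·0.9375+1/4·1.828125≈-0.292969
n=2: y≈-0.292969, sp=3, e=sp−y≈3.292969; I≈8.355469, D=e−e_prev≈1.230469; u=1/2·3.292969+1/4·8.355469+1/2·1.230469≈4.350586; next y=-4/5·(-0.292969)+1/4·4.350586≈1.322021
n=3: y≈1.322021, sp=3, e=sp−y≈1.677979; I≈10.033447, D=e−e_prev≈-1.614990; u=1/2·1.677979+1/4·10.033447+1/2·(-1.614990)≈2.539856; next y=-4/5·1.322021+1/4·2.539856≈-0.422653
n=4: y≈-0.422653, sp=3, e=sp−y≈3.422653; I≈13.456100, D=e−e_prev≈1.744675; u=1/2·3.422653+1/4·13.456100+1/2·1.744675≈5.947689; next y=-4/5·(-0.422653)+1/4·5.947689≈1.825045
n=5: y≈1.825045, sp=3, e=sp−y≈1.174955; I≈14.631056, D=e−e_prev≈-2.247698; u=1/2·1.174955+1/4·14.631056+1/2·(-2.247698)≈3.121392; next y=-4/5·1.825045+1/4·3.121392≈-0.679688
n=6: y≈-0.679688, sp=3, e=sp−y≈3.679688; I≈18.310743, D=e−e_prev≈2.504733; u=1/2·3.679688+1/4·18.310743+1/2·2.504733≈7.669896; next y=-4/5·(-0.679688)+1/4·7.669896≈2.461224
n=7: y≈2.461224, sp=3, e=sp−y≈0.538776; I≈18.849519, D=e−e_prev≈-3.140912; u=1/2·0.538776+1/4·18.849519+1/2·(-3.140912)≈3.411312; next y=-4/5·2.461224+1/4·3.411312≈-1.116151

0 3 3.750 0.000
1 3 1.828 0.938
2 3 4.351 -0.293
3 3 2.540 1.322
4 3 5.948 -0.423
5 3 3.121 1.825
6 3 7.670 -0.680
7 3 3.411 2.461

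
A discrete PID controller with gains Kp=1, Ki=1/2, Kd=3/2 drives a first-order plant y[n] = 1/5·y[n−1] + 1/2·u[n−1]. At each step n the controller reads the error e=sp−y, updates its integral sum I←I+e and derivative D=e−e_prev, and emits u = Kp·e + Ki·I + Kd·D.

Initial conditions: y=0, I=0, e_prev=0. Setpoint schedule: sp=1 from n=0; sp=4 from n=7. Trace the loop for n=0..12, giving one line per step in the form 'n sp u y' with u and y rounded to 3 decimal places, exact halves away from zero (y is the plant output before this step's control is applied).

0 1 3.000 0.000
1 1 -2.500 1.500
2 1 6.850 -0.950
3 1 -8.405 3.235
4 1 17.127 -3.556
5 1 -25.004 7.852
6 1 45.033 -10.932
7 4 -61.963 20.330
8 4 114.001 -26.915
9 4 -177.008 51.618
10 4 306.376 -78.180
11 4 -494.428 137.552
12 4 834.162 -219.704

(exact arithmetic carried between steps; '≈' marks a value shown rounded to 6 d.p. or computed from one; I and e_prev carry over from the previous line; the table rounds u and y to 3 d.p., halves away from zero)
n=0: y=0, sp=1, e=sp−y=1; I=1, D=e−e_prev=1; u=1·1+1/2·1+3/2·1=3; next y=1/5·0+1/2·3=1.5
n=1: y=1.5, sp=1, e=sp−y=-0.5; I=0.5, D=e−e_prev=-1.5; u=1·(-0.5)+1/2·0.5+3/2·(-1.5)=-2.5; next y=1/5·1.5+1/2·(-2.5)=-0.95
n=2: y=-0.95, sp=1, e=sp−y=1.95; I=2.45, D=e−e_prev=2.45; u=1·1.95+1/2·2.45+3/2·2.45=6.85; next y=1/5·(-0.95)+1/2·6.85=3.235
n=3: y=3.235, sp=1, e=sp−y=-2.235; I=0.215, D=e−e_prev=-4.185; u=1·(-2.235)+1/2·0.215+3/2·(-4.185)=-8.405; next y=1/5·3.235+1/2·(-8.405)=-3.5555
n=4: y=-3.5555, sp=1, e=sp−y=4.5555; I=4.7705, D=e−e_prev=6.7905; u=1·4.5555+1/2·4.7705+3/2·6.7905=17.1265; next y=1/5·(-3.5555)+1/2·17.1265=7.85215
n=5: y=7.85215, sp=1, e=sp−y=-6.85215; I=-2.08165, D=e−e_prev=-11.40765; u=1·(-6.85215)+1/2·(-2.08165)+3/2·(-11.40765)=-25.00445; next y=1/5·7.85215+1/2·(-25.00445)=-10.931795
n=6: y=-10.931795, sp=1, e=sp−y=11.931795; I=9.850145, D=e−e_prev=18.783945; u=1·11.931795+1/2·9.850145+3/2·18.783945=45.032785; next y=1/5·(-10.931795)+1/2·45.032785≈20.330034
n=7: y≈20.330034, sp=4, e=sp−y≈-16.330034; I≈-6.479889, D=e−e_prev≈-28.261829; u=1·(-16.330034)+1/2·(-6.479889)+3/2·(-28.261829)≈-61.962721; next y=1/5·20.330034+1/2·(-61.962721)≈-26.915354
n=8: y≈-26.915354, sp=4, e=sp−y≈30.915354; I≈24.435465, D=e−e_prev≈47.245387; u=1·30.915354+1/2·24.435465+3/2·47.245387≈114.001167; next y=1/5·(-26.915354)+1/2·114.001167≈51.617513
n=9: y≈51.617513, sp=4, e=sp−y≈-47.617513; I≈-23.182048, D=e−e_prev≈-78.532866; u=1·(-47.617513)+1/2·(-23.182048)+3/2·(-78.532866)≈-177.007836; next y=1/5·51.617513+1/2·(-177.007836)≈-78.180415
n=10: y≈-78.180415, sp=4, e=sp−y≈82.180415; I≈58.998368, D=e−e_prev≈129.797928; u=1·82.180415+1/2·58.998368+3/2·129.797928≈306.376491; next y=1/5·(-78.180415)+1/2·306.376491≈137.552162
n=11: y≈137.552162, sp=4, e=sp−y≈-133.552162; I≈-74.553795, D=e−e_prev≈-215.732578; u=1·(-133.552162)+1/2·(-74.553795)+3/2·(-215.732578)≈-494.427926; next y=1/5·137.552162+1/2·(-494.427926)≈-219.703531
n=12: y≈-219.703531, sp=4, e=sp−y≈223.703531; I≈149.149736, D=e−e_prev≈357.255693; u=1·223.703531+1/2·149.149736+3/2·357.255693≈834.161939; next y=1/5·(-219.703531)+1/2·834.161939≈373.140263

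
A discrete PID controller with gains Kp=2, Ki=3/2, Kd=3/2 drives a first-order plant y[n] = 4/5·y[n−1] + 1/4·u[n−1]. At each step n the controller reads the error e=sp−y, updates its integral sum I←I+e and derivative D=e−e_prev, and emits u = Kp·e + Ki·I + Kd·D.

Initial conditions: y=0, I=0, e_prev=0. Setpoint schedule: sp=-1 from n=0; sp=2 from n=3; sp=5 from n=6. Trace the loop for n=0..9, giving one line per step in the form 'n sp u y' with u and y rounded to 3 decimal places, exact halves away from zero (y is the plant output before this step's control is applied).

0 -1 -5.000 0.000
1 -1 1.250 -1.250
2 -1 -3.063 -0.688
3 2 15.453 -1.316
4 2 -5.648 2.811
5 2 9.196 0.837
6 5 12.322 2.968
7 5 1.633 5.455
8 5 8.094 4.772
9 5 2.066 5.841

(exact arithmetic carried between steps; '≈' marks a value shown rounded to 6 d.p. or computed from one; I and e_prev carry over from the previous line; the table rounds u and y to 3 d.p., halves away from zero)
n=0: y=0, sp=-1, e=sp−y=-1; I=-1, D=e−e_prev=-1; u=2·(-1)+3/2·(-1)+3/2·(-1)=-5; next y=4/5·0+1/4·(-5)=-1.25
n=1: y=-1.25, sp=-1, e=sp−y=0.25; I=-0.75, D=e−e_prev=1.25; u=2·0.25+3/2·(-0.75)+3/2·1.25=1.25; next y=4/5·(-1.25)+1/4·1.25=-0.6875
n=2: y=-0.6875, sp=-1, e=sp−y=-0.3125; I=-1.0625, D=e−e_prev=-0.5625; u=2·(-0.3125)+3/2·(-1.0625)+3/2·(-0.5625)=-3.0625; next y=4/5·(-0.6875)+1/4·(-3.0625)=-1.315625
n=3: y=-1.315625, sp=2, e=sp−y=3.315625; I=2.253125, D=e−e_prev=3.628125; u=2·3.315625+3/2·2.253125+3/2·3.628125=15.453125; next y=4/5·(-1.315625)+1/4·15.453125≈2.810781
n=4: y≈2.810781, sp=2, e=sp−y≈-0.810781; I≈1.442344, D=e−e_prev≈-4.126406; u=2·(-0.810781)+3/2·1.442344+3/2·(-4.126406)≈-5.647656; next y=4/5·2.810781+1/4·(-5.647656)≈0.836711
n=5: y≈0.836711, sp=2, e=sp−y≈1.163289; I≈2.605633, D=e−e_prev≈1.974070; u=2·1.163289+3/2·2.605633+3/2·1.974070≈9.196133; next y=4/5·0.836711+1/4·9.196133≈2.968402
n=6: y≈2.968402, sp=5, e=sp−y≈2.031598; I≈4.637231, D=e−e_prev≈0.868309; u=2·2.031598+3/2·4.637231+3/2·0.868309≈12.321506; next y=4/5·2.968402+1/4·12.321506≈5.455098
n=7: y≈5.455098, sp=5, e=sp−y≈-0.455098; I≈4.182133, D=e−e_prev≈-2.486696; u=2·(-0.455098)+3/2·4.182133+3/2·(-2.486696)≈1.632959; next y=4/5·5.455098+1/4·1.632959≈4.772318
n=8: y≈4.772318, sp=5, e=sp−y≈0.227682; I≈4.409815, D=e−e_prev≈0.682780; u=2·0.227682+3/2·4.409815+3/2·0.682780≈8.094255; next y=4/5·4.772318+1/4·8.094255≈5.841418
n=9: y≈5.841418, sp=5, e=sp−y≈-0.841418; I≈3.568396, D=e−e_prev≈-1.069100; u=2·(-0.841418)+3/2·3.568396+3/2·(-1.069100)≈2.066107; next y=4/5·5.841418+1/4·2.066107≈5.189662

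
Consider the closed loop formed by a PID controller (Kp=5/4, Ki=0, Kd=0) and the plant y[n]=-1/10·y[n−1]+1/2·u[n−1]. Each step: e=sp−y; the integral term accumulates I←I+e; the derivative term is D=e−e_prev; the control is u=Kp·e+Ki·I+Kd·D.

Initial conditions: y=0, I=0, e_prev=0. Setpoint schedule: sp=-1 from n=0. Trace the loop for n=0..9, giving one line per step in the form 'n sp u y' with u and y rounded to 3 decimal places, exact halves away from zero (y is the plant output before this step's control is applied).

0 -1 -1.250 0.000
1 -1 -0.469 -0.625
2 -1 -1.035 -0.172
3 -1 -0.625 -0.500
4 -1 -0.922 -0.262
5 -1 -0.706 -0.435
6 -1 -0.863 -0.310
7 -1 -0.749 -0.400
8 -1 -0.832 -0.335
9 -1 -0.772 -0.382

(exact arithmetic carried between steps; '≈' marks a value shown rounded to 6 d.p. or computed from one; I and e_prev carry over from the previous line; the table rounds u and y to 3 d.p., halves away from zero)
n=0: y=0, sp=-1, e=sp−y=-1; I=-1, D=e−e_prev=-1; u=5/4·(-1)+0·(-1)+0·(-1)=-1.25; next y=-1/10·0+1/2·(-1.25)=-0.625
n=1: y=-0.625, sp=-1, e=sp−y=-0.375; I=-1.375, D=e−e_prev=0.625; u=5/4·(-0.375)+0·(-1.375)+0·0.625=-0.46875; next y=-1/10·(-0.625)+1/2·(-0.46875)=-0.171875
n=2: y=-0.171875, sp=-1, e=sp−y=-0.828125; I=-2.203125, D=e−e_prev=-0.453125; u=5/4·(-0.828125)+0·(-2.203125)+0·(-0.453125)≈-1.035156; next y=-1/10·(-0.171875)+1/2·(-1.035156)≈-0.500391
n=3: y≈-0.500391, sp=-1, e=sp−y≈-0.499609; I≈-2.702734, D=e−e_prev≈0.328516; u=5/4·(-0.499609)+0·(-2.702734)+0·0.328516≈-0.624512; next y=-1/10·(-0.500391)+1/2·(-0.624512)≈-0.262217
n=4: y≈-0.262217, sp=-1, e=sp−y≈-0.737783; I≈-3.440518, D=e−e_prev≈-0.238174; u=5/4·(-0.737783)+0·(-3.440518)+0·(-0.238174)≈-0.922229; next y=-1/10·(-0.262217)+1/2·(-0.922229)≈-0.434893
n=5: y≈-0.434893, sp=-1, e=sp−y≈-0.565107; I≈-4.005625, D=e−e_prev≈0.172676; u=5/4·(-0.565107)+0·(-4.005625)+0·0.172676≈-0.706384; next y=-1/10·(-0.434893)+1/2·(-0.706384)≈-0.309703
n=6: y≈-0.309703, sp=-1, e=sp−y≈-0.690297; I≈-4.695922, D=e−e_prev≈-0.125190; u=5/4·(-0.690297)+0·(-4.695922)+0·(-0.125190)≈-0.862872; next y=-1/10·(-0.309703)+1/2·(-0.862872)≈-0.400466
n=7: y≈-0.400466, sp=-1, e=sp−y≈-0.599534; I≈-5.295457, D=e−e_prev≈0.090763; u=5/4·(-0.599534)+0·(-5.295457)+0·0.090763≈-0.749418; next y=-1/10·(-0.400466)+1/2·(-0.749418)≈-0.334662
n=8: y≈-0.334662, sp=-1, e=sp−y≈-0.665338; I≈-5.960794, D=e−e_prev≈-0.065803; u=5/4·(-0.665338)+0·(-5.960794)+0·(-0.065803)≈-0.831672; next y=-1/10·(-0.334662)+1/2·(-0.831672)≈-0.382370
n=9: y≈-0.382370, sp=-1, e=sp−y≈-0.617630; I≈-6.578424, D=e−e_prev≈0.047707; u=5/4·(-0.617630)+0·(-6.578424)+0·0.047707≈-0.772038; next y=-1/10·(-0.382370)+1/2·(-0.772038)≈-0.347782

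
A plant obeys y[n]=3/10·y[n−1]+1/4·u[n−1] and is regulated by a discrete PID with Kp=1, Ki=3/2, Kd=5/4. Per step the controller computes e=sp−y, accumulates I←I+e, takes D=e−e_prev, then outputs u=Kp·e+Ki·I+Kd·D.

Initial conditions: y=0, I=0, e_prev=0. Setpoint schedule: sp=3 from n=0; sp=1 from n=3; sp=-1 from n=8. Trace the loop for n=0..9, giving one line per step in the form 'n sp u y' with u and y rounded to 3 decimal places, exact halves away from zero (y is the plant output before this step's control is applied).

(exact arithmetic carried between steps; '≈' marks a value shown rounded to 6 d.p. or computed from one; I and e_prev carry over from the previous line; the table rounds u and y to 3 d.p., halves away from zero)
n=0: y=0, sp=3, e=sp−y=3; I=3, D=e−e_prev=3; u=1·3+3/2·3+5/4·3=11.25; next y=3/10·0+1/4·11.25=2.8125
n=1: y=2.8125, sp=3, e=sp−y=0.1875; I=3.1875, D=e−e_prev=-2.8125; u=1·0.1875+3/2·3.1875+5/4·(-2.8125)=1.453125; next y=3/10·2.8125+1/4·1.453125≈1.207031
n=2: y≈1.207031, sp=3, e=sp−y≈1.792969; I≈4.980469, D=e−e_prev≈1.605469; u=1·1.792969+3/2·4.980469+5/4·1.605469≈11.270508; next y=3/10·1.207031+1/4·11.270508≈3.179736
n=3: y≈3.179736, sp=1, e=sp−y≈-2.179736; I≈2.800732, D=e−e_prev≈-3.972705; u=1·(-2.179736)+3/2·2.800732+5/4·(-3.972705)≈-2.944519; next y=3/10·3.179736+1/4·(-2.944519)≈0.217791
n=4: y≈0.217791, sp=1, e=sp−y≈0.782209; I≈3.582941, D=e−e_prev≈2.961945; u=1·0.782209+3/2·3.582941+5/4·2.961945≈9.859052; next y=3/10·0.217791+1/4·9.859052≈2.530100
n=5: y≈2.530100, sp=1, e=sp−y≈-1.530100; I≈2.052841, D=e−e_prev≈-2.312309; u=1·(-1.530100)+3/2·2.052841+5/4·(-2.312309)≈-1.341226; next y=3/10·2.530100+1/4·(-1.341226)≈0.423724
n=6: y≈0.423724, sp=1, e=sp−y≈0.576276; I≈2.629117, D=e−e_prev≈2.106377; u=1·0.576276+3/2·2.629117+5/4·2.106377≈7.152923; next y=3/10·0.423724+1/4·7.152923≈1.915348
n=7: y≈1.915348, sp=1, e=sp−y≈-0.915348; I≈1.713769, D=e−e_prev≈-1.491624; u=1·(-0.915348)+3/2·1.713769+5/4·(-1.491624)≈-0.209224; next y=3/10·1.915348+1/4·(-0.209224)≈0.522298
n=8: y≈0.522298, sp=-1, e=sp−y≈-1.522298; I≈0.191471, D=e−e_prev≈-0.606950; u=1·(-1.522298)+3/2·0.191471+5/4·(-0.606950)≈-1.993780; next y=3/10·0.522298+1/4·(-1.993780)≈-0.341755
n=9: y≈-0.341755, sp=-1, e=sp−y≈-0.658245; I≈-0.466774, D=e−e_prev≈0.864054; u=1·(-0.658245)+3/2·(-0.466774)+5/4·0.864054≈-0.278337; next y=3/10·(-0.341755)+1/4·(-0.278337)≈-0.172111

0 3 11.250 0.000
1 3 1.453 2.813
2 3 11.271 1.207
3 1 -2.945 3.180
4 1 9.859 0.218
5 1 -1.341 2.530
6 1 7.153 0.424
7 1 -0.209 1.915
8 -1 -1.994 0.522
9 -1 -0.278 -0.342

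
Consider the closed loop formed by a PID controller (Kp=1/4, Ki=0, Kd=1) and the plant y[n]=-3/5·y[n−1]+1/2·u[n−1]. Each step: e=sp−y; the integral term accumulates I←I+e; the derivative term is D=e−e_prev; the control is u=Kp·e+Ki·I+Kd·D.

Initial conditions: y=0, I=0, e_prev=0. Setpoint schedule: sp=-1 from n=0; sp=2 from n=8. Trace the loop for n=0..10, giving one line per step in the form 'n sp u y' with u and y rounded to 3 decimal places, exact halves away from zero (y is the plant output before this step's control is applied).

(exact arithmetic carried between steps; '≈' marks a value shown rounded to 6 d.p. or computed from one; I and e_prev carry over from the previous line; the table rounds u and y to 3 d.p., halves away from zero)
n=0: y=0, sp=-1, e=sp−y=-1; I=-1, D=e−e_prev=-1; u=1/4·(-1)+0·(-1)+1·(-1)=-1.25; next y=-3/5·0+1/2·(-1.25)=-0.625
n=1: y=-0.625, sp=-1, e=sp−y=-0.375; I=-1.375, D=e−e_prev=0.625; u=1/4·(-0.375)+0·(-1.375)+1·0.625=0.53125; next y=-3/5·(-0.625)+1/2·0.53125=0.640625
n=2: y=0.640625, sp=-1, e=sp−y=-1.640625; I=-3.015625, D=e−e_prev=-1.265625; u=1/4·(-1.640625)+0·(-3.015625)+1·(-1.265625)≈-1.675781; next y=-3/5·0.640625+1/2·(-1.675781)≈-1.222266
n=3: y≈-1.222266, sp=-1, e=sp−y≈0.222266; I≈-2.793359, D=e−e_prev≈1.862891; u=1/4·0.222266+0·(-2.793359)+1·1.862891≈1.918457; next y=-3/5·(-1.222266)+1/2·1.918457≈1.692588
n=4: y≈1.692588, sp=-1, e=sp−y≈-2.692588; I≈-5.485947, D=e−e_prev≈-2.914854; u=1/4·(-2.692588)+0·(-5.485947)+1·(-2.914854)≈-3.588000; next y=-3/5·1.692588+1/2·(-3.588000)≈-2.809553
n=5: y≈-2.809553, sp=-1, e=sp−y≈1.809553; I≈-3.676394, D=e−e_prev≈4.502141; u=1/4·1.809553+0·(-3.676394)+1·4.502141≈4.954529; next y=-3/5·(-2.809553)+1/2·4.954529≈4.162996
n=6: y≈4.162996, sp=-1, e=sp−y≈-5.162996; I≈-8.839391, D=e−e_prev≈-6.972549; u=1/4·(-5.162996)+0·(-8.839391)+1·(-6.972549)≈-8.263298; next y=-3/5·4.162996+1/2·(-8.263298)≈-6.629447
n=7: y≈-6.629447, sp=-1, e=sp−y≈5.629447; I≈-3.209944, D=e−e_prev≈10.792443; u=1/4·5.629447+0·(-3.209944)+1·10.792443≈12.199805; next y=-3/5·(-6.629447)+1/2·12.199805≈10.077571
n=8: y≈10.077571, sp=2, e=sp−y≈-8.077571; I≈-11.287514, D=e−e_prev≈-13.707018; u=1/4·(-8.077571)+0·(-11.287514)+1·(-13.707018)≈-15.726410; next y=-3/5·10.077571+1/2·(-15.726410)≈-13.909748
n=9: y≈-13.909748, sp=2, e=sp−y≈15.909748; I≈4.622233, D=e−e_prev≈23.987318; u=1/4·15.909748+0·4.622233+1·23.987318≈27.964755; next y=-3/5·(-13.909748)+1/2·27.964755≈22.328226
n=10: y≈22.328226, sp=2, e=sp−y≈-20.328226; I≈-15.705993, D=e−e_prev≈-36.237974; u=1/4·(-20.328226)+0·(-15.705993)+1·(-36.237974)≈-41.320031; next y=-3/5·22.328226+1/2·(-41.320031)≈-34.056951

0 -1 -1.250 0.000
1 -1 0.531 -0.625
2 -1 -1.676 0.641
3 -1 1.918 -1.222
4 -1 -3.588 1.693
5 -1 4.955 -2.810
6 -1 -8.263 4.163
7 -1 12.200 -6.629
8 2 -15.726 10.078
9 2 27.965 -13.910
10 2 -41.320 22.328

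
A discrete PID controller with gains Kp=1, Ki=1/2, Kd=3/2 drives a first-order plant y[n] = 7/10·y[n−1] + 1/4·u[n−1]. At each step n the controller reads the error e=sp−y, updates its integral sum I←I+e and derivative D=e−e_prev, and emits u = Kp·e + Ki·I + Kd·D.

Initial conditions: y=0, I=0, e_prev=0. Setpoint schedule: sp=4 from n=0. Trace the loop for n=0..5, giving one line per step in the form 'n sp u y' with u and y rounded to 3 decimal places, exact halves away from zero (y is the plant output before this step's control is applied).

(exact arithmetic carried between steps; '≈' marks a value shown rounded to 6 d.p. or computed from one; I and e_prev carry over from the previous line; the table rounds u and y to 3 d.p., halves away from zero)
n=0: y=0, sp=4, e=sp−y=4; I=4, D=e−e_prev=4; u=1·4+1/2·4+3/2·4=12; next y=7/10·0+1/4·12=3
n=1: y=3, sp=4, e=sp−y=1; I=5, D=e−e_prev=-3; u=1·1+1/2·5+3/2·(-3)=-1; next y=7/10·3+1/4·(-1)=1.85
n=2: y=1.85, sp=4, e=sp−y=2.15; I=7.15, D=e−e_prev=1.15; u=1·2.15+1/2·7.15+3/2·1.15=7.45; next y=7/10·1.85+1/4·7.45=3.1575
n=3: y=3.1575, sp=4, e=sp−y=0.8425; I=7.9925, D=e−e_prev=-1.3075; u=1·0.8425+1/2·7.9925+3/2·(-1.3075)=2.8775; next y=7/10·3.1575+1/4·2.8775=2.929625
n=4: y=2.929625, sp=4, e=sp−y=1.070375; I=9.062875, D=e−e_prev=0.227875; u=1·1.070375+1/2·9.062875+3/2·0.227875=5.943625; next y=7/10·2.929625+1/4·5.943625≈3.536644
n=5: y≈3.536644, sp=4, e=sp−y≈0.463356; I≈9.526231, D=e−e_prev≈-0.607019; u=1·0.463356+1/2·9.526231+3/2·(-0.607019)≈4.315944; next y=7/10·3.536644+1/4·4.315944≈3.554637

0 4 12.000 0.000
1 4 -1.000 3.000
2 4 7.450 1.850
3 4 2.878 3.158
4 4 5.944 2.930
5 4 4.316 3.537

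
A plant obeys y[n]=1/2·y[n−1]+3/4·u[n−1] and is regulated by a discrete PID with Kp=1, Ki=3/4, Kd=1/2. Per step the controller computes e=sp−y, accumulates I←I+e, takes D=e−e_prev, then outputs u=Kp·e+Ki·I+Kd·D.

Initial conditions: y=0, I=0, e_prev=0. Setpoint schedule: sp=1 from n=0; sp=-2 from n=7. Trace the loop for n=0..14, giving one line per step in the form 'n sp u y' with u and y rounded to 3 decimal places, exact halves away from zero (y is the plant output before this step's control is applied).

(exact arithmetic carried between steps; '≈' marks a value shown rounded to 6 d.p. or computed from one; I and e_prev carry over from the previous line; the table rounds u and y to 3 d.p., halves away from zero)
n=0: y=0, sp=1, e=sp−y=1; I=1, D=e−e_prev=1; u=1·1+3/4·1+1/2·1=2.25; next y=1/2·0+3/4·2.25=1.6875
n=1: y=1.6875, sp=1, e=sp−y=-0.6875; I=0.3125, D=e−e_prev=-1.6875; u=1·(-0.6875)+3/4·0.3125+1/2·(-1.6875)=-1.296875; next y=1/2·1.6875+3/4·(-1.296875)≈-0.128906
n=2: y≈-0.128906, sp=1, e=sp−y≈1.128906; I≈1.441406, D=e−e_prev≈1.816406; u=1·1.128906+3/4·1.441406+1/2·1.816406≈3.118164; next y=1/2·(-0.128906)+3/4·3.118164≈2.274170
n=3: y≈2.274170, sp=1, e=sp−y≈-1.274170; I≈0.167236, D=e−e_prev≈-2.403076; u=1·(-1.274170)+3/4·0.167236+1/2·(-2.403076)≈-2.350281; next y=1/2·2.274170+3/4·(-2.350281)≈-0.625626
n=4: y≈-0.625626, sp=1, e=sp−y≈1.625626; I≈1.792862, D=e−e_prev≈2.899796; u=1·1.625626+3/4·1.792862+1/2·2.899796≈4.420170; next y=1/2·(-0.625626)+3/4·4.420170≈3.002315
n=5: y≈3.002315, sp=1, e=sp−y≈-2.002315; I≈-0.209453, D=e−e_prev≈-3.627940; u=1·(-2.002315)+3/4·(-0.209453)+1/2·(-3.627940)≈-3.973374; next y=1/2·3.002315+3/4·(-3.973374)≈-1.478873
n=6: y≈-1.478873, sp=1, e=sp−y≈2.478873; I≈2.269421, D=e−e_prev≈4.481188; u=1·2.478873+3/4·2.269421+1/2·4.481188≈6.421533; next y=1/2·(-1.478873)+3/4·6.421533≈4.076713
n=7: y≈4.076713, sp=-2, e=sp−y≈-6.076713; I≈-3.807292, D=e−e_prev≈-8.555586; u=1·(-6.076713)+3/4·(-3.807292)+1/2·(-8.555586)≈-13.209975; next y=1/2·4.076713+3/4·(-13.209975)≈-7.869125
n=8: y≈-7.869125, sp=-2, e=sp−y≈5.869125; I≈2.061833, D=e−e_prev≈11.945838; u=1·5.869125+3/4·2.061833+1/2·11.945838≈13.388418; next y=1/2·(-7.869125)+3/4·13.388418≈6.106751
n=9: y≈6.106751, sp=-2, e=sp−y≈-8.106751; I≈-6.044919, D=e−e_prev≈-13.975876; u=1·(-8.106751)+3/4·(-6.044919)+1/2·(-13.975876)≈-19.628378; next y=1/2·6.106751+3/4·(-19.628378)≈-11.667908
n=10: y≈-11.667908, sp=-2, e=sp−y≈9.667908; I≈3.622990, D=e−e_prev≈17.774660; u=1·9.667908+3/4·3.622990+1/2·17.774660≈21.272480; next y=1/2·(-11.667908)+3/4·21.272480≈10.120406
n=11: y≈10.120406, sp=-2, e=sp−y≈-12.120406; I≈-8.497416, D=e−e_prev≈-21.788314; u=1·(-12.120406)+3/4·(-8.497416)+1/2·(-21.788314)≈-29.387625; next y=1/2·10.120406+3/4·(-29.387625)≈-16.980516
n=12: y≈-16.980516, sp=-2, e=sp−y≈14.980516; I≈6.483100, D=e−e_prev≈27.100922; u=1·14.980516+3/4·6.483100+1/2·27.100922≈33.393302; next y=1/2·(-16.980516)+3/4·33.393302≈16.554718
n=13: y≈16.554718, sp=-2, e=sp−y≈-18.554718; I≈-12.071619, D=e−e_prev≈-33.535234; u=1·(-18.554718)+3/4·(-12.071619)+1/2·(-33.535234)≈-44.376049; next y=1/2·16.554718+3/4·(-44.376049)≈-25.004678
n=14: y≈-25.004678, sp=-2, e=sp−y≈23.004678; I≈10.933059, D=e−e_prev≈41.559396; u=1·23.004678+3/4·10.933059+1/2·41.559396≈51.984171; next y=1/2·(-25.004678)+3/4·51.984171≈26.485789

0 1 2.250 0.000
1 1 -1.297 1.688
2 1 3.118 -0.129
3 1 -2.350 2.274
4 1 4.420 -0.626
5 1 -3.973 3.002
6 1 6.422 -1.479
7 -2 -13.210 4.077
8 -2 13.388 -7.869
9 -2 -19.628 6.107
10 -2 21.272 -11.668
11 -2 -29.388 10.120
12 -2 33.393 -16.981
13 -2 -44.376 16.555
14 -2 51.984 -25.005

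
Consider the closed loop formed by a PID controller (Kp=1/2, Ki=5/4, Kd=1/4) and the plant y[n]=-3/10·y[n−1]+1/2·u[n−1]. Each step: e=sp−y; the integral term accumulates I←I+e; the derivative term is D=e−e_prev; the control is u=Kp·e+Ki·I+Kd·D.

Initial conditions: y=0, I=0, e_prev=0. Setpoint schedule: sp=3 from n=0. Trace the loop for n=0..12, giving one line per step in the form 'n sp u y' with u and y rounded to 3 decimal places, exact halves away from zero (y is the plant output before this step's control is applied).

0 3 6.000 0.000
1 3 3.000 3.000
2 3 8.550 0.600
3 3 3.960 4.095
4 3 10.152 0.752
5 3 3.929 4.851
6 3 11.323 0.509
7 3 3.352 5.509
8 3 12.437 0.023
9 3 2.410 6.211
10 3 13.682 -0.658
11 3 1.144 7.039
12 3 15.176 -1.540

(exact arithmetic carried between steps; '≈' marks a value shown rounded to 6 d.p. or computed from one; I and e_prev carry over from the previous line; the table rounds u and y to 3 d.p., halves away from zero)
n=0: y=0, sp=3, e=sp−y=3; I=3, D=e−e_prev=3; u=1/2·3+5/4·3+1/4·3=6; next y=-3/10·0+1/2·6=3
n=1: y=3, sp=3, e=sp−y=0; I=3, D=e−e_prev=-3; u=1/2·0+5/4·3+1/4·(-3)=3; next y=-3/10·3+1/2·3=0.6
n=2: y=0.6, sp=3, e=sp−y=2.4; I=5.4, D=e−e_prev=2.4; u=1/2·2.4+5/4·5.4+1/4·2.4=8.55; next y=-3/10·0.6+1/2·8.55=4.095
n=3: y=4.095, sp=3, e=sp−y=-1.095; I=4.305, D=e−e_prev=-3.495; u=1/2·(-1.095)+5/4·4.305+1/4·(-3.495)=3.96; next y=-3/10·4.095+1/2·3.96=0.7515
n=4: y=0.7515, sp=3, e=sp−y=2.2485; I=6.5535, D=e−e_prev=3.3435; u=1/2·2.2485+5/4·6.5535+1/4·3.3435=10.152; next y=-3/10·0.7515+1/2·10.152=4.85055
n=5: y=4.85055, sp=3, e=sp−y=-1.85055; I=4.70295, D=e−e_prev=-4.09905; u=1/2·(-1.85055)+5/4·4.70295+1/4·(-4.09905)=3.92865; next y=-3/10·4.85055+1/2·3.92865=0.50916
n=6: y=0.50916, sp=3, e=sp−y=2.49084; I=7.19379, D=e−e_prev=4.34139; u=1/2·2.49084+5/4·7.19379+1/4·4.34139=11.323005; next y=-3/10·0.50916+1/2·11.323005≈5.508755
n=7: y≈5.508755, sp=3, e=sp−y≈-2.508755; I≈4.685036, D=e−e_prev≈-4.999595; u=1/2·(-2.508755)+5/4·4.685036+1/4·(-4.999595)≈3.352019; next y=-3/10·5.508755+1/2·3.352019≈0.023383
n=8: y≈0.023383, sp=3, e=sp−y≈2.976617; I≈7.661653, D=e−e_prev≈5.485372; u=1/2·2.976617+5/4·7.661653+1/4·5.485372≈12.436717; next y=-3/10·0.023383+1/2·12.436717≈6.211344
n=9: y≈6.211344, sp=3, e=sp−y≈-3.211344; I≈4.450309, D=e−e_prev≈-6.187961; u=1/2·(-3.211344)+5/4·4.450309+1/4·(-6.187961)≈2.410224; next y=-3/10·6.211344+1/2·2.410224≈-0.658291
n=10: y≈-0.658291, sp=3, e=sp−y≈3.658291; I≈8.108600, D=e−e_prev≈6.869635; u=1/2·3.658291+5/4·8.108600+1/4·6.869635≈13.682304; next y=-3/10·(-0.658291)+1/2·13.682304≈7.038639
n=11: y≈7.038639, sp=3, e=sp−y≈-4.038639; I≈4.069961, D=e−e_prev≈-7.696931; u=1/2·(-4.038639)+5/4·4.069961+1/4·(-7.696931)≈1.143898; next y=-3/10·7.038639+1/2·1.143898≈-1.539643
n=12: y≈-1.539643, sp=3, e=sp−y≈4.539643; I≈8.609603, D=e−e_prev≈8.578282; u=1/2·4.539643+5/4·8.609603+1/4·8.578282≈15.176396; next y=-3/10·(-1.539643)+1/2·15.176396≈8.050091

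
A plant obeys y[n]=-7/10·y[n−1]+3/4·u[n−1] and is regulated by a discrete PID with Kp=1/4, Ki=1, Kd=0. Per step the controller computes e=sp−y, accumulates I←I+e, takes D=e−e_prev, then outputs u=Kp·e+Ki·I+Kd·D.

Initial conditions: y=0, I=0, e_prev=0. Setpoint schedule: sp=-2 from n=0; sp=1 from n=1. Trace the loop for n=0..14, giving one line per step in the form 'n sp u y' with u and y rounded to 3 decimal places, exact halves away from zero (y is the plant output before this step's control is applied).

0 -2 -2.500 0.000
1 1 1.594 -1.875
2 1 -1.010 2.508
3 1 3.758 -2.513
4 1 -1.592 4.578
5 1 6.050 -4.398
6 1 -3.570 7.617
7 1 9.345 -8.009
8 1 -7.426 12.615
9 1 14.728 -14.400
10 1 -14.280 21.126
11 1 23.875 -25.498
12 1 -26.194 35.755
13 1 39.587 -44.674
14 1 -46.784 60.962

(exact arithmetic carried between steps; '≈' marks a value shown rounded to 6 d.p. or computed from one; I and e_prev carry over from the previous line; the table rounds u and y to 3 d.p., halves away from zero)
n=0: y=0, sp=-2, e=sp−y=-2; I=-2, D=e−e_prev=-2; u=1/4·(-2)+1·(-2)+0·(-2)=-2.5; next y=-7/10·0+3/4·(-2.5)=-1.875
n=1: y=-1.875, sp=1, e=sp−y=2.875; I=0.875, D=e−e_prev=4.875; u=1/4·2.875+1·0.875+0·4.875=1.59375; next y=-7/10·(-1.875)+3/4·1.59375≈2.507813
n=2: y≈2.507813, sp=1, e=sp−y≈-1.507813; I≈-0.632813, D=e−e_prev≈-4.382813; u=1/4·(-1.507813)+1·(-0.632813)+0·(-4.382813)≈-1.009766; next y=-7/10·2.507813+3/4·(-1.009766)≈-2.512793
n=3: y≈-2.512793, sp=1, e=sp−y≈3.512793; I≈2.879980, D=e−e_prev≈5.020605; u=1/4·3.512793+1·2.879980+0·5.020605≈3.758179; next y=-7/10·(-2.512793)+3/4·3.758179≈4.577589
n=4: y≈4.577589, sp=1, e=sp−y≈-3.577589; I≈-0.697609, D=e−e_prev≈-7.090382; u=1/4·(-3.577589)+1·(-0.697609)+0·(-7.090382)≈-1.592006; next y=-7/10·4.577589+3/4·(-1.592006)≈-4.398317
n=5: y≈-4.398317, sp=1, e=sp−y≈5.398317; I≈4.700708, D=e−e_prev≈8.975906; u=1/4·5.398317+1·4.700708+0·8.975906≈6.050287; next y=-7/10·(-4.398317)+3/4·6.050287≈7.616537
n=6: y≈7.616537, sp=1, e=sp−y≈-6.616537; I≈-1.915829, D=e−e_prev≈-12.014854; u=1/4·(-6.616537)+1·(-1.915829)+0·(-12.014854)≈-3.569963; next y=-7/10·7.616537+3/4·(-3.569963)≈-8.009049
n=7: y≈-8.009049, sp=1, e=sp−y≈9.009049; I≈7.093220, D=e−e_prev≈15.625586; u=1/4·9.009049+1·7.093220+0·15.625586≈9.345482; next y=-7/10·(-8.009049)+3/4·9.345482≈12.615445
n=8: y≈12.615445, sp=1, e=sp−y≈-11.615445; I≈-4.522226, D=e−e_prev≈-20.624494; u=1/4·(-11.615445)+1·(-4.522226)+0·(-20.624494)≈-7.426087; next y=-7/10·12.615445+3/4·(-7.426087)≈-14.400377
n=9: y≈-14.400377, sp=1, e=sp−y≈15.400377; I≈10.878151, D=e−e_prev≈27.015823; u=1/4·15.400377+1·10.878151+0·27.015823≈14.728246; next y=-7/10·(-14.400377)+3/4·14.728246≈21.126448
n=10: y≈21.126448, sp=1, e=sp−y≈-20.126448; I≈-9.248297, D=e−e_prev≈-35.526825; u=1/4·(-20.126448)+1·(-9.248297)+0·(-35.526825)≈-14.279909; next y=-7/10·21.126448+3/4·(-14.279909)≈-25.498446
n=11: y≈-25.498446, sp=1, e=sp−y≈26.498446; I≈17.250149, D=e−e_prev≈46.624894; u=1/4·26.498446+1·17.250149+0·46.624894≈23.874760; next y=-7/10·(-25.498446)+3/4·23.874760≈35.754982
n=12: y≈35.754982, sp=1, e=sp−y≈-34.754982; I≈-17.504833, D=e−e_prev≈-61.253427; u=1/4·(-34.754982)+1·(-17.504833)+0·(-61.253427)≈-26.193579; next y=-7/10·35.754982+3/4·(-26.193579)≈-44.673671
n=13: y≈-44.673671, sp=1, e=sp−y≈45.673671; I≈28.168838, D=e−e_prev≈80.428653; u=1/4·45.673671+1·28.168838+0·80.428653≈39.587256; next y=-7/10·(-44.673671)+3/4·39.587256≈60.962012
n=14: y≈60.962012, sp=1, e=sp−y≈-59.962012; I≈-31.793174, D=e−e_prev≈-105.635683; u=1/4·(-59.962012)+1·(-31.793174)+0·(-105.635683)≈-46.783677; next y=-7/10·60.962012+3/4·(-46.783677)≈-77.761166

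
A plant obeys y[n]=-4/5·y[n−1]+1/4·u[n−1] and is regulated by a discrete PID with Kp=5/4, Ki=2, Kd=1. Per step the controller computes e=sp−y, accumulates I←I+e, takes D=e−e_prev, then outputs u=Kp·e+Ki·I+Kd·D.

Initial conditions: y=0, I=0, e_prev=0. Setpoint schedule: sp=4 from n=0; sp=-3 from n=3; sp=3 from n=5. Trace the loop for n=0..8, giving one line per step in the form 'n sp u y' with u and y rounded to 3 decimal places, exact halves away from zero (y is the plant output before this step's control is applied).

0 4 17.000 0.000
1 4 2.938 4.250
2 4 36.079 -2.666
3 -3 -45.981 11.152
4 -3 80.702 -20.417
5 3 -132.470 36.509
6 3 271.482 -62.325
7 3 -461.937 117.730
8 3 880.103 -209.668

(exact arithmetic carried between steps; '≈' marks a value shown rounded to 6 d.p. or computed from one; I and e_prev carry over from the previous line; the table rounds u and y to 3 d.p., halves away from zero)
n=0: y=0, sp=4, e=sp−y=4; I=4, D=e−e_prev=4; u=5/4·4+2·4+1·4=17; next y=-4/5·0+1/4·17=4.25
n=1: y=4.25, sp=4, e=sp−y=-0.25; I=3.75, D=e−e_prev=-4.25; u=5/4·(-0.25)+2·3.75+1·(-4.25)=2.9375; next y=-4/5·4.25+1/4·2.9375=-2.665625
n=2: y=-2.665625, sp=4, e=sp−y=6.665625; I=10.415625, D=e−e_prev=6.915625; u=5/4·6.665625+2·10.415625+1·6.915625≈36.078906; next y=-4/5·(-2.665625)+1/4·36.078906≈11.152227
n=3: y≈11.152227, sp=-3, e=sp−y≈-14.152227; I≈-3.736602, D=e−e_prev≈-20.817852; u=5/4·(-14.152227)+2·(-3.736602)+1·(-20.817852)≈-45.981338; next y=-4/5·11.152227+1/4·(-45.981338)≈-20.417116
n=4: y≈-20.417116, sp=-3, e=sp−y≈17.417116; I≈13.680514, D=e−e_prev≈31.569342; u=5/4·17.417116+2·13.680514+1·31.569342≈80.701765; next y=-4/5·(-20.417116)+1/4·80.701765≈36.509134
n=5: y≈36.509134, sp=3, e=sp−y≈-33.509134; I≈-19.828620, D=e−e_prev≈-50.926250; u=5/4·(-33.509134)+2·(-19.828620)+1·(-50.926250)≈-132.469906; next y=-4/5·36.509134+1/4·(-132.469906)≈-62.324784
n=6: y≈-62.324784, sp=3, e=sp−y≈65.324784; I≈45.496164, D=e−e_prev≈98.833918; u=5/4·65.324784+2·45.496164+1·98.833918≈271.482225; next y=-4/5·(-62.324784)+1/4·271.482225≈117.730383
n=7: y≈117.730383, sp=3, e=sp−y≈-114.730383; I≈-69.234219, D=e−e_prev≈-180.055167; u=5/4·(-114.730383)+2·(-69.234219)+1·(-180.055167)≈-461.936585; next y=-4/5·117.730383+1/4·(-461.936585)≈-209.668453
n=8: y≈-209.668453, sp=3, e=sp−y≈212.668453; I≈143.434234, D=e−e_prev≈327.398836; u=5/4·212.668453+2·143.434234+1·327.398836≈880.102869; next y=-4/5·(-209.668453)+1/4·880.102869≈387.760480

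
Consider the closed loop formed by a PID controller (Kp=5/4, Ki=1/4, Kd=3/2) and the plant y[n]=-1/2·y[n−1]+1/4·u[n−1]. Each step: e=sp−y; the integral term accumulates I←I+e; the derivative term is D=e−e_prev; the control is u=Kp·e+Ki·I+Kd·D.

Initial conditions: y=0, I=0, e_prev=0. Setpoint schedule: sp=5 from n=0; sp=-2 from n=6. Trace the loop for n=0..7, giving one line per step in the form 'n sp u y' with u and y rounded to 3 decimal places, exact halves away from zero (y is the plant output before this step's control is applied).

(exact arithmetic carried between steps; '≈' marks a value shown rounded to 6 d.p. or computed from one; I and e_prev carry over from the previous line; the table rounds u and y to 3 d.p., halves away from zero)
n=0: y=0, sp=5, e=sp−y=5; I=5, D=e−e_prev=5; u=5/4·5+1/4·5+3/2·5=15; next y=-1/2·0+1/4·15=3.75
n=1: y=3.75, sp=5, e=sp−y=1.25; I=6.25, D=e−e_prev=-3.75; u=5/4·1.25+1/4·6.25+3/2·(-3.75)=-2.5; next y=-1/2·3.75+1/4·(-2.5)=-2.5
n=2: y=-2.5, sp=5, e=sp−y=7.5; I=13.75, D=e−e_prev=6.25; u=5/4·7.5+1/4·13.75+3/2·6.25=22.1875; next y=-1/2·(-2.5)+1/4·22.1875=6.796875
n=3: y=6.796875, sp=5, e=sp−y=-1.796875; I=11.953125, D=e−e_prev=-9.296875; u=5/4·(-1.796875)+1/4·11.953125+3/2·(-9.296875)=-13.203125; next y=-1/2·6.796875+1/4·(-13.203125)≈-6.699219
n=4: y≈-6.699219, sp=5, e=sp−y≈11.699219; I≈23.652344, D=e−e_prev≈13.496094; u=5/4·11.699219+1/4·23.652344+3/2·13.496094≈40.78125; next y=-1/2·(-6.699219)+1/4·40.78125≈13.544922
n=5: y≈13.544922, sp=5, e=sp−y≈-8.544922; I≈15.107422, D=e−e_prev≈-20.244141; u=5/4·(-8.544922)+1/4·15.107422+3/2·(-20.244141)≈-37.270508; next y=-1/2·13.544922+1/4·(-37.270508)≈-16.090088
n=6: y≈-16.090088, sp=-2, e=sp−y≈14.090088; I≈29.197510, D=e−e_prev≈22.635010; u=5/4·14.090088+1/4·29.197510+3/2·22.635010≈58.864502; next y=-1/2·(-16.090088)+1/4·58.864502≈22.761169
n=7: y≈22.761169, sp=-2, e=sp−y≈-24.761169; I≈4.436340, D=e−e_prev≈-38.851257; u=5/4·(-24.761169)+1/4·4.436340+3/2·(-38.851257)≈-88.119263; next y=-1/2·22.761169+1/4·(-88.119263)≈-33.410400

0 5 15.000 0.000
1 5 -2.500 3.750
2 5 22.188 -2.500
3 5 -13.203 6.797
4 5 40.781 -6.699
5 5 -37.271 13.545
6 -2 58.865 -16.090
7 -2 -88.119 22.761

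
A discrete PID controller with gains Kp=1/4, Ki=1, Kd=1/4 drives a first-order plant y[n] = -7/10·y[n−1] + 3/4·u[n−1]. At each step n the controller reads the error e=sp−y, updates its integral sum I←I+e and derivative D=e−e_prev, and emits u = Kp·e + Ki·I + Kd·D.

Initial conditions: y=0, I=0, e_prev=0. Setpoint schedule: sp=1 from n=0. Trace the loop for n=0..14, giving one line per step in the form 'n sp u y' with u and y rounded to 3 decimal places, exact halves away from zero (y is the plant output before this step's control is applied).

(exact arithmetic carried between steps; '≈' marks a value shown rounded to 6 d.p. or computed from one; I and e_prev carry over from the previous line; the table rounds u and y to 3 d.p., halves away from zero)
n=0: y=0, sp=1, e=sp−y=1; I=1, D=e−e_prev=1; u=1/4·1+1·1+1/4·1=1.5; next y=-7/10·0+3/4·1.5=1.125
n=1: y=1.125, sp=1, e=sp−y=-0.125; I=0.875, D=e−e_prev=-1.125; u=1/4·(-0.125)+1·0.875+1/4·(-1.125)=0.5625; next y=-7/10·1.125+3/4·0.5625=-0.365625
n=2: y=-0.365625, sp=1, e=sp−y=1.365625; I=2.240625, D=e−e_prev=1.490625; u=1/4·1.365625+1·2.240625+1/4·1.490625≈2.954688; next y=-7/10·(-0.365625)+3/4·2.954688≈2.471953
n=3: y≈2.471953, sp=1, e=sp−y≈-1.471953; I≈0.768672, D=e−e_prev≈-2.837578; u=1/4·(-1.471953)+1·0.768672+1/4·(-2.837578)≈-0.308711; next y=-7/10·2.471953+3/4·(-0.308711)≈-1.961900
n=4: y≈-1.961900, sp=1, e=sp−y≈2.961900; I≈3.730572, D=e−e_prev≈4.433854; u=1/4·2.961900+1·3.730572+1/4·4.433854≈5.579511; next y=-7/10·(-1.961900)+3/4·5.579511≈5.557963
n=5: y≈5.557963, sp=1, e=sp−y≈-4.557963; I≈-0.827391, D=e−e_prev≈-7.519864; u=1/4·(-4.557963)+1·(-0.827391)+1/4·(-7.519864)≈-3.846848; next y=-7/10·5.557963+3/4·(-3.846848)≈-6.775710
n=6: y≈-6.775710, sp=1, e=sp−y≈7.775710; I≈6.948319, D=e−e_prev≈12.333674; u=1/4·7.775710+1·6.948319+1/4·12.333674≈11.975665; next y=-7/10·(-6.775710)+3/4·11.975665≈13.724746
n=7: y≈13.724746, sp=1, e=sp−y≈-12.724746; I≈-5.776427, D=e−e_prev≈-20.500456; u=1/4·(-12.724746)+1·(-5.776427)+1/4·(-20.500456)≈-14.082727; next y=-7/10·13.724746+3/4·(-14.082727)≈-20.169368
n=8: y≈-20.169368, sp=1, e=sp−y≈21.169368; I≈15.392941, D=e−e_prev≈33.894114; u=1/4·21.169368+1·15.392941+1/4·33.894114≈29.158811; next y=-7/10·(-20.169368)+3/4·29.158811≈35.987666
n=9: y≈35.987666, sp=1, e=sp−y≈-34.987666; I≈-19.594725, D=e−e_prev≈-56.157033; u=1/4·(-34.987666)+1·(-19.594725)+1/4·(-56.157033)≈-42.380900; next y=-7/10·35.987666+3/4·(-42.380900)≈-56.977041
n=10: y≈-56.977041, sp=1, e=sp−y≈57.977041; I≈38.382316, D=e−e_prev≈92.964706; u=1/4·57.977041+1·38.382316+1/4·92.964706≈76.117753; next y=-7/10·(-56.977041)+3/4·76.117753≈96.972243
n=11: y≈96.972243, sp=1, e=sp−y≈-95.972243; I≈-57.589927, D=e−e_prev≈-153.949284; u=1/4·(-95.972243)+1·(-57.589927)+1/4·(-153.949284)≈-120.070309; next y=-7/10·96.972243+3/4·(-120.070309)≈-157.933302
n=12: y≈-157.933302, sp=1, e=sp−y≈158.933302; I≈101.343375, D=e−e_prev≈254.905545; u=1/4·158.933302+1·101.343375+1/4·254.905545≈204.803086; next y=-7/10·(-157.933302)+3/4·204.803086≈264.155626
n=13: y≈264.155626, sp=1, e=sp−y≈-263.155626; I≈-161.812251, D=e−e_prev≈-422.088928; u=1/4·(-263.155626)+1·(-161.812251)+1/4·(-422.088928)≈-333.123390; next y=-7/10·264.155626+3/4·(-333.123390)≈-434.751481
n=14: y≈-434.751481, sp=1, e=sp−y≈435.751481; I≈273.939229, D=e−e_prev≈698.907107; u=1/4·435.751481+1·273.939229+1/4·698.907107≈557.603876; next y=-7/10·(-434.751481)+3/4·557.603876≈722.528943

0 1 1.500 0.000
1 1 0.563 1.125
2 1 2.955 -0.366
3 1 -0.309 2.472
4 1 5.580 -1.962
5 1 -3.847 5.558
6 1 11.976 -6.776
7 1 -14.083 13.725
8 1 29.159 -20.169
9 1 -42.381 35.988
10 1 76.118 -56.977
11 1 -120.070 96.972
12 1 204.803 -157.933
13 1 -333.123 264.156
14 1 557.604 -434.751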